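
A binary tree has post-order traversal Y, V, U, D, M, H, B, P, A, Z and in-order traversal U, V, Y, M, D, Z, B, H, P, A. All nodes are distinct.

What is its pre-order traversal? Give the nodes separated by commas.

The last element of post-order is the root; it splits in-order into left and right subtrees.
Root Z: left subtree has 5 nodes {U, V, Y, M, D}, right has 4 {B, H, P, A}.
  Root M: left subtree has 3 nodes {U, V, Y}, right has 1 {D}.
    Root U: left subtree has 0 nodes { }, right has 2 {V, Y}.
      Root V: left subtree has 0 nodes { }, right has 1 {Y}.
  Root A: left subtree has 3 nodes {B, H, P}, right has 0 { }.
    Root P: left subtree has 2 nodes {B, H}, right has 0 { }.
      Root B: left subtree has 0 nodes { }, right has 1 {H}.

Z, M, U, V, Y, D, A, P, B, H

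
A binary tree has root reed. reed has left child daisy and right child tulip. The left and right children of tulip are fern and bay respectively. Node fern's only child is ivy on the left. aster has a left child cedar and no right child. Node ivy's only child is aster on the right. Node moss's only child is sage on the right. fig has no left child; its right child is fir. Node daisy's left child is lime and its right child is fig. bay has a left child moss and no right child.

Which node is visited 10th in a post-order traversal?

Post-order visits the left subtree, then the right subtree, then the node.
At reed: go left to daisy.
  At daisy: go left to lime.
    lime is a leaf — visit lime.
  At daisy: go right to fig.
    At fig: no left child.
    At fig: go right to fir.
      fir is a leaf — visit fir.
    Visit fig.
  Visit daisy.
At reed: go right to tulip.
  At tulip: go left to fern.
    At fern: go left to ivy.
      At ivy: no left child.
      At ivy: go right to aster.
        At aster: go left to cedar.
          cedar is a leaf — visit cedar.
        At aster: no right child.
        Visit aster.
      Visit ivy.
    At fern: no right child.
    Visit fern.
  At tulip: go right to bay.
    At bay: go left to moss.
      At moss: no left child.
      At moss: go right to sage.
        sage is a leaf — visit sage.
      Visit moss.
    At bay: no right child.
    Visit bay.
  Visit tulip.
Visit reed.
Full post-order sequence: lime, fir, fig, daisy, cedar, aster, ivy, fern, sage, moss, bay, tulip, reed.

moss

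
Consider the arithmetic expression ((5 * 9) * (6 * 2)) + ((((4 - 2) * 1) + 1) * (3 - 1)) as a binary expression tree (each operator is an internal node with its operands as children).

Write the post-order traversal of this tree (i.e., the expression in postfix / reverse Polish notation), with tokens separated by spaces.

5 9 * 6 2 * * 4 2 - 1 * 1 + 3 1 - * +

Post-order on an expression tree gives postfix notation: for each operator, emit left operand, right operand, then the operator.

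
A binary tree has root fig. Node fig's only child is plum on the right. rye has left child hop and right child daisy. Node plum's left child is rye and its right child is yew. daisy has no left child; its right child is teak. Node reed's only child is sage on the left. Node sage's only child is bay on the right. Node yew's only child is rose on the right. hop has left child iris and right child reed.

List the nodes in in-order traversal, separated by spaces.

fig iris hop sage bay reed rye daisy teak plum yew rose

In-order visits the left subtree, then the node, then the right subtree.
At fig: no left child.
Visit fig.
At fig: go right to plum.
  At plum: go left to rye.
    At rye: go left to hop.
      At hop: go left to iris.
        iris is a leaf — visit iris.
      Visit hop.
      At hop: go right to reed.
        At reed: go left to sage.
          At sage: no left child.
          Visit sage.
          At sage: go right to bay.
            bay is a leaf — visit bay.
        Visit reed.
        At reed: no right child.
    Visit rye.
    At rye: go right to daisy.
      At daisy: no left child.
      Visit daisy.
      At daisy: go right to teak.
        teak is a leaf — visit teak.
  Visit plum.
  At plum: go right to yew.
    At yew: no left child.
    Visit yew.
    At yew: go right to rose.
      rose is a leaf — visit rose.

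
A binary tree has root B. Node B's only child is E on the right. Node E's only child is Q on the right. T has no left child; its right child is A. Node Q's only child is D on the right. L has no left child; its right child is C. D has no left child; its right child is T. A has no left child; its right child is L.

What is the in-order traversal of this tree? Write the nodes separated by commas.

In-order visits the left subtree, then the node, then the right subtree.
At B: no left child.
Visit B.
At B: go right to E.
  At E: no left child.
  Visit E.
  At E: go right to Q.
    At Q: no left child.
    Visit Q.
    At Q: go right to D.
      At D: no left child.
      Visit D.
      At D: go right to T.
        At T: no left child.
        Visit T.
        At T: go right to A.
          At A: no left child.
          Visit A.
          At A: go right to L.
            At L: no left child.
            Visit L.
            At L: go right to C.
              C is a leaf — visit C.

B, E, Q, D, T, A, L, C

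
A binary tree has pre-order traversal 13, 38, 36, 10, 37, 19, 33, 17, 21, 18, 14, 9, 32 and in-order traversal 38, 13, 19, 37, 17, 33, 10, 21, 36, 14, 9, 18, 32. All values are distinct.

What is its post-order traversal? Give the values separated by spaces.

The first element of pre-order is the root; it splits in-order into left and right subtrees.
Root 13: left subtree has 1 node {38}, right has 11 {19, 37, 17, 33, 10, 21, 36, 14, 9, 18, 32}.
  Root 36: left subtree has 6 nodes {19, 37, 17, 33, 10, 21}, right has 4 {14, 9, 18, 32}.
    Root 10: left subtree has 4 nodes {19, 37, 17, 33}, right has 1 {21}.
      Root 37: left subtree has 1 node {19}, right has 2 {17, 33}.
        Root 33: left subtree has 1 node {17}, right has 0 { }.
    Root 18: left subtree has 2 nodes {14, 9}, right has 1 {32}.
      Root 14: left subtree has 0 nodes { }, right has 1 {9}.

38 19 17 33 37 21 10 9 14 32 18 36 13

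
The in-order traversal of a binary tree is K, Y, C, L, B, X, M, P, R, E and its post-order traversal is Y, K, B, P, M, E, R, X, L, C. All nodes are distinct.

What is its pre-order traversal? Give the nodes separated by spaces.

The last element of post-order is the root; it splits in-order into left and right subtrees.
Root C: left subtree has 2 nodes {K, Y}, right has 7 {L, B, X, M, P, R, E}.
  Root K: left subtree has 0 nodes { }, right has 1 {Y}.
  Root L: left subtree has 0 nodes { }, right has 6 {B, X, M, P, R, E}.
    Root X: left subtree has 1 node {B}, right has 4 {M, P, R, E}.
      Root R: left subtree has 2 nodes {M, P}, right has 1 {E}.
        Root M: left subtree has 0 nodes { }, right has 1 {P}.

C K Y L X B R M P E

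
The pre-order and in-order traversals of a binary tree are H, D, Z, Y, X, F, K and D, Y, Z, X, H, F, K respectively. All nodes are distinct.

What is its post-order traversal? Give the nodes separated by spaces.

The first element of pre-order is the root; it splits in-order into left and right subtrees.
Root H: left subtree has 4 nodes {D, Y, Z, X}, right has 2 {F, K}.
  Root D: left subtree has 0 nodes { }, right has 3 {Y, Z, X}.
    Root Z: left subtree has 1 node {Y}, right has 1 {X}.
  Root F: left subtree has 0 nodes { }, right has 1 {K}.

Y X Z D K F H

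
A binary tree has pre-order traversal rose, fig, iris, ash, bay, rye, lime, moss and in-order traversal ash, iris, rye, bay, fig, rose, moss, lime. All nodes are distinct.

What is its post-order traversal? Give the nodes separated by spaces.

The first element of pre-order is the root; it splits in-order into left and right subtrees.
Root rose: left subtree has 5 nodes {ash, iris, rye, bay, fig}, right has 2 {moss, lime}.
  Root fig: left subtree has 4 nodes {ash, iris, rye, bay}, right has 0 { }.
    Root iris: left subtree has 1 node {ash}, right has 2 {rye, bay}.
      Root bay: left subtree has 1 node {rye}, right has 0 { }.
  Root lime: left subtree has 1 node {moss}, right has 0 { }.

ash rye bay iris fig moss lime rose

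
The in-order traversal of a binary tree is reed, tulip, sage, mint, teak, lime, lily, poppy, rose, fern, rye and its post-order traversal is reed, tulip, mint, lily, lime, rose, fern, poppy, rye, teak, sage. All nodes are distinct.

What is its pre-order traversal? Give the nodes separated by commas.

The last element of post-order is the root; it splits in-order into left and right subtrees.
Root sage: left subtree has 2 nodes {reed, tulip}, right has 8 {mint, teak, lime, lily, poppy, rose, fern, rye}.
  Root tulip: left subtree has 1 node {reed}, right has 0 { }.
  Root teak: left subtree has 1 node {mint}, right has 6 {lime, lily, poppy, rose, fern, rye}.
    Root rye: left subtree has 5 nodes {lime, lily, poppy, rose, fern}, right has 0 { }.
      Root poppy: left subtree has 2 nodes {lime, lily}, right has 2 {rose, fern}.
        Root lime: left subtree has 0 nodes { }, right has 1 {lily}.
        Root fern: left subtree has 1 node {rose}, right has 0 { }.

sage, tulip, reed, teak, mint, rye, poppy, lime, lily, fern, rose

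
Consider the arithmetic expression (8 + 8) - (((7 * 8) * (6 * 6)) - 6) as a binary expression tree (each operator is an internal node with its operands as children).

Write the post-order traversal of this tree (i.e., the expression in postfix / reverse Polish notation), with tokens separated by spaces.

Post-order on an expression tree gives postfix notation: for each operator, emit left operand, right operand, then the operator.

8 8 + 7 8 * 6 6 * * 6 - -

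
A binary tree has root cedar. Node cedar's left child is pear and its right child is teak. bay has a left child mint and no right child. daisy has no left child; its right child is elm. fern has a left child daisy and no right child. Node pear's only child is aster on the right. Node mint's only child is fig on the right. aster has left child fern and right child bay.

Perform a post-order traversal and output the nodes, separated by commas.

Post-order visits the left subtree, then the right subtree, then the node.
At cedar: go left to pear.
  At pear: no left child.
  At pear: go right to aster.
    At aster: go left to fern.
      At fern: go left to daisy.
        At daisy: no left child.
        At daisy: go right to elm.
          elm is a leaf — visit elm.
        Visit daisy.
      At fern: no right child.
      Visit fern.
    At aster: go right to bay.
      At bay: go left to mint.
        At mint: no left child.
        At mint: go right to fig.
          fig is a leaf — visit fig.
        Visit mint.
      At bay: no right child.
      Visit bay.
    Visit aster.
  Visit pear.
At cedar: go right to teak.
  teak is a leaf — visit teak.
Visit cedar.

elm, daisy, fern, fig, mint, bay, aster, pear, teak, cedar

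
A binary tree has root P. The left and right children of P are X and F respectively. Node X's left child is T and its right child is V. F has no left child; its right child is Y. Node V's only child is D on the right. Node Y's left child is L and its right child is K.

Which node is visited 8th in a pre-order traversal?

L

Pre-order visits the node, then its left subtree, then its right subtree.
Visit P.
At P: go left to X.
  Visit X.
  At X: go left to T.
    T is a leaf — visit T.
  At X: go right to V.
    Visit V.
    At V: no left child.
    At V: go right to D.
      D is a leaf — visit D.
At P: go right to F.
  Visit F.
  At F: no left child.
  At F: go right to Y.
    Visit Y.
    At Y: go left to L.
      L is a leaf — visit L.
    At Y: go right to K.
      K is a leaf — visit K.
Full pre-order sequence: P, X, T, V, D, F, Y, L, K.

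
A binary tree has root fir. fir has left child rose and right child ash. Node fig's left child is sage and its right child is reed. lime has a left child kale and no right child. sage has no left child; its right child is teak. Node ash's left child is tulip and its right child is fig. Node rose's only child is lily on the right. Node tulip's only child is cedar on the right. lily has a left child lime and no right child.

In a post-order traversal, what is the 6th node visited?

tulip

Post-order visits the left subtree, then the right subtree, then the node.
At fir: go left to rose.
  At rose: no left child.
  At rose: go right to lily.
    At lily: go left to lime.
      At lime: go left to kale.
        kale is a leaf — visit kale.
      At lime: no right child.
      Visit lime.
    At lily: no right child.
    Visit lily.
  Visit rose.
At fir: go right to ash.
  At ash: go left to tulip.
    At tulip: no left child.
    At tulip: go right to cedar.
      cedar is a leaf — visit cedar.
    Visit tulip.
  At ash: go right to fig.
    At fig: go left to sage.
      At sage: no left child.
      At sage: go right to teak.
        teak is a leaf — visit teak.
      Visit sage.
    At fig: go right to reed.
      reed is a leaf — visit reed.
    Visit fig.
  Visit ash.
Visit fir.
Full post-order sequence: kale, lime, lily, rose, cedar, tulip, teak, sage, reed, fig, ash, fir.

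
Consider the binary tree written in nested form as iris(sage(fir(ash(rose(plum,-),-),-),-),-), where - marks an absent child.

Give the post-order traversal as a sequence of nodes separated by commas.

Post-order visits the left subtree, then the right subtree, then the node.
At iris: go left to sage.
  At sage: go left to fir.
    At fir: go left to ash.
      At ash: go left to rose.
        At rose: go left to plum.
          plum is a leaf — visit plum.
        At rose: no right child.
        Visit rose.
      At ash: no right child.
      Visit ash.
    At fir: no right child.
    Visit fir.
  At sage: no right child.
  Visit sage.
At iris: no right child.
Visit iris.

plum, rose, ash, fir, sage, iris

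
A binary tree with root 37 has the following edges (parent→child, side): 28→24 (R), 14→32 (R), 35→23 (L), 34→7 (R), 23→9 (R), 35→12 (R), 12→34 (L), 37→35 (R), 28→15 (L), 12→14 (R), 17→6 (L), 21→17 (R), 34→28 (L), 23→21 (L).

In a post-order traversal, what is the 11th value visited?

Post-order visits the left subtree, then the right subtree, then the node.
At 37: no left child.
At 37: go right to 35.
  At 35: go left to 23.
    At 23: go left to 21.
      At 21: no left child.
      At 21: go right to 17.
        At 17: go left to 6.
          6 is a leaf — visit 6.
        At 17: no right child.
        Visit 17.
      Visit 21.
    At 23: go right to 9.
      9 is a leaf — visit 9.
    Visit 23.
  At 35: go right to 12.
    At 12: go left to 34.
      At 34: go left to 28.
        At 28: go left to 15.
          15 is a leaf — visit 15.
        At 28: go right to 24.
          24 is a leaf — visit 24.
        Visit 28.
      At 34: go right to 7.
        7 is a leaf — visit 7.
      Visit 34.
    At 12: go right to 14.
      At 14: no left child.
      At 14: go right to 32.
        32 is a leaf — visit 32.
      Visit 14.
    Visit 12.
  Visit 35.
Visit 37.
Full post-order sequence: 6, 17, 21, 9, 23, 15, 24, 28, 7, 34, 32, 14, 12, 35, 37.

32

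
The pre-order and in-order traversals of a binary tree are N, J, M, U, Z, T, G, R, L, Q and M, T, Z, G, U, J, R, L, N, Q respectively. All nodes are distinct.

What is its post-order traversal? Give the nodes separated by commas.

T, G, Z, U, M, L, R, J, Q, N

The first element of pre-order is the root; it splits in-order into left and right subtrees.
Root N: left subtree has 8 nodes {M, T, Z, G, U, J, R, L}, right has 1 {Q}.
  Root J: left subtree has 5 nodes {M, T, Z, G, U}, right has 2 {R, L}.
    Root M: left subtree has 0 nodes { }, right has 4 {T, Z, G, U}.
      Root U: left subtree has 3 nodes {T, Z, G}, right has 0 { }.
        Root Z: left subtree has 1 node {T}, right has 1 {G}.
    Root R: left subtree has 0 nodes { }, right has 1 {L}.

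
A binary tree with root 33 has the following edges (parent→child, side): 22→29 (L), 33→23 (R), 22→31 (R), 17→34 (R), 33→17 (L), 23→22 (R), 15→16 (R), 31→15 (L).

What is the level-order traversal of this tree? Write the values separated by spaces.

33 17 23 34 22 29 31 15 16

Level-order visits nodes level by level from the root, left to right within each level.
Level 0: 33
Level 1: 17, 23
Level 2: 34, 22
Level 3: 29, 31
Level 4: 15
Level 5: 16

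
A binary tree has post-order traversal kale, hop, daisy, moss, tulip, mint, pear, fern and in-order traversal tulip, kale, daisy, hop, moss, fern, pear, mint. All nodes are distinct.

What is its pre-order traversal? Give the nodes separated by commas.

fern, tulip, moss, daisy, kale, hop, pear, mint

The last element of post-order is the root; it splits in-order into left and right subtrees.
Root fern: left subtree has 5 nodes {tulip, kale, daisy, hop, moss}, right has 2 {pear, mint}.
  Root tulip: left subtree has 0 nodes { }, right has 4 {kale, daisy, hop, moss}.
    Root moss: left subtree has 3 nodes {kale, daisy, hop}, right has 0 { }.
      Root daisy: left subtree has 1 node {kale}, right has 1 {hop}.
  Root pear: left subtree has 0 nodes { }, right has 1 {mint}.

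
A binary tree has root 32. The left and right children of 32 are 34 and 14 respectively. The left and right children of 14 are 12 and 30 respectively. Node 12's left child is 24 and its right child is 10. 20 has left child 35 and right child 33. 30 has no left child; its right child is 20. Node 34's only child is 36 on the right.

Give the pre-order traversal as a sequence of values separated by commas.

Pre-order visits the node, then its left subtree, then its right subtree.
Visit 32.
At 32: go left to 34.
  Visit 34.
  At 34: no left child.
  At 34: go right to 36.
    36 is a leaf — visit 36.
At 32: go right to 14.
  Visit 14.
  At 14: go left to 12.
    Visit 12.
    At 12: go left to 24.
      24 is a leaf — visit 24.
    At 12: go right to 10.
      10 is a leaf — visit 10.
  At 14: go right to 30.
    Visit 30.
    At 30: no left child.
    At 30: go right to 20.
      Visit 20.
      At 20: go left to 35.
        35 is a leaf — visit 35.
      At 20: go right to 33.
        33 is a leaf — visit 33.

32, 34, 36, 14, 12, 24, 10, 30, 20, 35, 33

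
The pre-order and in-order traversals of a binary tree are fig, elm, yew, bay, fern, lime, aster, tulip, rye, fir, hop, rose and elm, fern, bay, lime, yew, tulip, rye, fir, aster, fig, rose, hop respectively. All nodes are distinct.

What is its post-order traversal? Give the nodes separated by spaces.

fern lime bay fir rye tulip aster yew elm rose hop fig

The first element of pre-order is the root; it splits in-order into left and right subtrees.
Root fig: left subtree has 9 nodes {elm, fern, bay, lime, yew, tulip, rye, fir, aster}, right has 2 {rose, hop}.
  Root elm: left subtree has 0 nodes { }, right has 8 {fern, bay, lime, yew, tulip, rye, fir, aster}.
    Root yew: left subtree has 3 nodes {fern, bay, lime}, right has 4 {tulip, rye, fir, aster}.
      Root bay: left subtree has 1 node {fern}, right has 1 {lime}.
      Root aster: left subtree has 3 nodes {tulip, rye, fir}, right has 0 { }.
        Root tulip: left subtree has 0 nodes { }, right has 2 {rye, fir}.
          Root rye: left subtree has 0 nodes { }, right has 1 {fir}.
  Root hop: left subtree has 1 node {rose}, right has 0 { }.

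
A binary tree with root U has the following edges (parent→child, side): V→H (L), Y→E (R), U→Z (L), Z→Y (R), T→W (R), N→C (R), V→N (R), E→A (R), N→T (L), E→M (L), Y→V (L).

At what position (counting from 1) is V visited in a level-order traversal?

4

Level-order visits nodes level by level from the root, left to right within each level.
Level 0: U
Level 1: Z
Level 2: Y
Level 3: V, E
Level 4: H, N, M, A
Level 5: T, C
Level 6: W
Full level-order sequence: U, Z, Y, V, E, H, N, M, A, T, C, W.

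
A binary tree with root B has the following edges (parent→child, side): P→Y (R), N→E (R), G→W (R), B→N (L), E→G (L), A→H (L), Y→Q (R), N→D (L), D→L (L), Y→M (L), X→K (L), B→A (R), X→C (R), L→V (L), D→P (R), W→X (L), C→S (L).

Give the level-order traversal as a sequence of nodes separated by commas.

B, N, A, D, E, H, L, P, G, V, Y, W, M, Q, X, K, C, S

Level-order visits nodes level by level from the root, left to right within each level.
Level 0: B
Level 1: N, A
Level 2: D, E, H
Level 3: L, P, G
Level 4: V, Y, W
Level 5: M, Q, X
Level 6: K, C
Level 7: S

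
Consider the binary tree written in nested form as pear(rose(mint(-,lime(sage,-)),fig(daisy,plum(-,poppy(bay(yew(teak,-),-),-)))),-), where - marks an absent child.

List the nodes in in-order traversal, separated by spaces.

In-order visits the left subtree, then the node, then the right subtree.
At pear: go left to rose.
  At rose: go left to mint.
    At mint: no left child.
    Visit mint.
    At mint: go right to lime.
      At lime: go left to sage.
        sage is a leaf — visit sage.
      Visit lime.
      At lime: no right child.
  Visit rose.
  At rose: go right to fig.
    At fig: go left to daisy.
      daisy is a leaf — visit daisy.
    Visit fig.
    At fig: go right to plum.
      At plum: no left child.
      Visit plum.
      At plum: go right to poppy.
        At poppy: go left to bay.
          At bay: go left to yew.
            At yew: go left to teak.
              teak is a leaf — visit teak.
            Visit yew.
            At yew: no right child.
          Visit bay.
          At bay: no right child.
        Visit poppy.
        At poppy: no right child.
Visit pear.
At pear: no right child.

mint sage lime rose daisy fig plum teak yew bay poppy pear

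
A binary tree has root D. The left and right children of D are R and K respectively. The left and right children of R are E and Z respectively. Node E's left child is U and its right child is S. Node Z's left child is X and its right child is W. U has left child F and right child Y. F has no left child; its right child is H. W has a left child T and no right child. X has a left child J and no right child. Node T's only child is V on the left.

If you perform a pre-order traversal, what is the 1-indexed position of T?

Pre-order visits the node, then its left subtree, then its right subtree.
Visit D.
At D: go left to R.
  Visit R.
  At R: go left to E.
    Visit E.
    At E: go left to U.
      Visit U.
      At U: go left to F.
        Visit F.
        At F: no left child.
        At F: go right to H.
          H is a leaf — visit H.
      At U: go right to Y.
        Y is a leaf — visit Y.
    At E: go right to S.
      S is a leaf — visit S.
  At R: go right to Z.
    Visit Z.
    At Z: go left to X.
      Visit X.
      At X: go left to J.
        J is a leaf — visit J.
      At X: no right child.
    At Z: go right to W.
      Visit W.
      At W: go left to T.
        Visit T.
        At T: go left to V.
          V is a leaf — visit V.
        At T: no right child.
      At W: no right child.
At D: go right to K.
  K is a leaf — visit K.
Full pre-order sequence: D, R, E, U, F, H, Y, S, Z, X, J, W, T, V, K.

13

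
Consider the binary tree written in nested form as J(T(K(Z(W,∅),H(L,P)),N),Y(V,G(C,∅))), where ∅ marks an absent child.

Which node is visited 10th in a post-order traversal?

Post-order visits the left subtree, then the right subtree, then the node.
At J: go left to T.
  At T: go left to K.
    At K: go left to Z.
      At Z: go left to W.
        W is a leaf — visit W.
      At Z: no right child.
      Visit Z.
    At K: go right to H.
      At H: go left to L.
        L is a leaf — visit L.
      At H: go right to P.
        P is a leaf — visit P.
      Visit H.
    Visit K.
  At T: go right to N.
    N is a leaf — visit N.
  Visit T.
At J: go right to Y.
  At Y: go left to V.
    V is a leaf — visit V.
  At Y: go right to G.
    At G: go left to C.
      C is a leaf — visit C.
    At G: no right child.
    Visit G.
  Visit Y.
Visit J.
Full post-order sequence: W, Z, L, P, H, K, N, T, V, C, G, Y, J.

C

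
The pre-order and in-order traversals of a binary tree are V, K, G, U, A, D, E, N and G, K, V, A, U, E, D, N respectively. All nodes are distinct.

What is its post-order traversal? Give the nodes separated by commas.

G, K, A, E, N, D, U, V

The first element of pre-order is the root; it splits in-order into left and right subtrees.
Root V: left subtree has 2 nodes {G, K}, right has 5 {A, U, E, D, N}.
  Root K: left subtree has 1 node {G}, right has 0 { }.
  Root U: left subtree has 1 node {A}, right has 3 {E, D, N}.
    Root D: left subtree has 1 node {E}, right has 1 {N}.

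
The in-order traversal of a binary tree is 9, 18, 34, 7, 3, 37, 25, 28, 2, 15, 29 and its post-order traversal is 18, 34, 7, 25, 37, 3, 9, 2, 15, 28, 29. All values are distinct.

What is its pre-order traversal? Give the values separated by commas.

The last element of post-order is the root; it splits in-order into left and right subtrees.
Root 29: left subtree has 10 nodes {9, 18, 34, 7, 3, 37, 25, 28, 2, 15}, right has 0 { }.
  Root 28: left subtree has 7 nodes {9, 18, 34, 7, 3, 37, 25}, right has 2 {2, 15}.
    Root 9: left subtree has 0 nodes { }, right has 6 {18, 34, 7, 3, 37, 25}.
      Root 3: left subtree has 3 nodes {18, 34, 7}, right has 2 {37, 25}.
        Root 7: left subtree has 2 nodes {18, 34}, right has 0 { }.
          Root 34: left subtree has 1 node {18}, right has 0 { }.
        Root 37: left subtree has 0 nodes { }, right has 1 {25}.
    Root 15: left subtree has 1 node {2}, right has 0 { }.

29, 28, 9, 3, 7, 34, 18, 37, 25, 15, 2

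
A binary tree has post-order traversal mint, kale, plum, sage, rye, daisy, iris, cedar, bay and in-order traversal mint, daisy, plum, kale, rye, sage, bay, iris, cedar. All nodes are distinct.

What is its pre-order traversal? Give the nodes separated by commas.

The last element of post-order is the root; it splits in-order into left and right subtrees.
Root bay: left subtree has 6 nodes {mint, daisy, plum, kale, rye, sage}, right has 2 {iris, cedar}.
  Root daisy: left subtree has 1 node {mint}, right has 4 {plum, kale, rye, sage}.
    Root rye: left subtree has 2 nodes {plum, kale}, right has 1 {sage}.
      Root plum: left subtree has 0 nodes { }, right has 1 {kale}.
  Root cedar: left subtree has 1 node {iris}, right has 0 { }.

bay, daisy, mint, rye, plum, kale, sage, cedar, iris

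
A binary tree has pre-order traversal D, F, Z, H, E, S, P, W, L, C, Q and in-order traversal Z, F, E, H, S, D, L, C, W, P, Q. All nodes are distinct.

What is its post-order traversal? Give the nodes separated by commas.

The first element of pre-order is the root; it splits in-order into left and right subtrees.
Root D: left subtree has 5 nodes {Z, F, E, H, S}, right has 5 {L, C, W, P, Q}.
  Root F: left subtree has 1 node {Z}, right has 3 {E, H, S}.
    Root H: left subtree has 1 node {E}, right has 1 {S}.
  Root P: left subtree has 3 nodes {L, C, W}, right has 1 {Q}.
    Root W: left subtree has 2 nodes {L, C}, right has 0 { }.
      Root L: left subtree has 0 nodes { }, right has 1 {C}.

Z, E, S, H, F, C, L, W, Q, P, D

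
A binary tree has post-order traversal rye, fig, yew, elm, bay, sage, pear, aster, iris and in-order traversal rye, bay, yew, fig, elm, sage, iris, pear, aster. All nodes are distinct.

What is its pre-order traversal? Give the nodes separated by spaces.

iris sage bay rye elm yew fig aster pear

The last element of post-order is the root; it splits in-order into left and right subtrees.
Root iris: left subtree has 6 nodes {rye, bay, yew, fig, elm, sage}, right has 2 {pear, aster}.
  Root sage: left subtree has 5 nodes {rye, bay, yew, fig, elm}, right has 0 { }.
    Root bay: left subtree has 1 node {rye}, right has 3 {yew, fig, elm}.
      Root elm: left subtree has 2 nodes {yew, fig}, right has 0 { }.
        Root yew: left subtree has 0 nodes { }, right has 1 {fig}.
  Root aster: left subtree has 1 node {pear}, right has 0 { }.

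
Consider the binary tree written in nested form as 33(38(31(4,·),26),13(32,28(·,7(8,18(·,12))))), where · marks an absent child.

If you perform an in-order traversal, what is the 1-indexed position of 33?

5

In-order visits the left subtree, then the node, then the right subtree.
At 33: go left to 38.
  At 38: go left to 31.
    At 31: go left to 4.
      4 is a leaf — visit 4.
    Visit 31.
    At 31: no right child.
  Visit 38.
  At 38: go right to 26.
    26 is a leaf — visit 26.
Visit 33.
At 33: go right to 13.
  At 13: go left to 32.
    32 is a leaf — visit 32.
  Visit 13.
  At 13: go right to 28.
    At 28: no left child.
    Visit 28.
    At 28: go right to 7.
      At 7: go left to 8.
        8 is a leaf — visit 8.
      Visit 7.
      At 7: go right to 18.
        At 18: no left child.
        Visit 18.
        At 18: go right to 12.
          12 is a leaf — visit 12.
Full in-order sequence: 4, 31, 38, 26, 33, 32, 13, 28, 8, 7, 18, 12.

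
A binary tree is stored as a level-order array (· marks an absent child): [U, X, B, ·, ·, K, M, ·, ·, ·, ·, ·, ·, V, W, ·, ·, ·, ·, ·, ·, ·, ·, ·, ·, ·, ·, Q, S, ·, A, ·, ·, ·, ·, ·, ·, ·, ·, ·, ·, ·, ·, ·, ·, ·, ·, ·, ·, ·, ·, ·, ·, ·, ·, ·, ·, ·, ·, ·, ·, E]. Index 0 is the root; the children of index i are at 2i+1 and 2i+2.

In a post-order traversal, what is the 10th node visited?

Post-order visits the left subtree, then the right subtree, then the node.
At U: go left to X.
  X is a leaf — visit X.
At U: go right to B.
  At B: go left to K.
    K is a leaf — visit K.
  At B: go right to M.
    At M: go left to V.
      At V: go left to Q.
        Q is a leaf — visit Q.
      At V: go right to S.
        S is a leaf — visit S.
      Visit V.
    At M: go right to W.
      At W: no left child.
      At W: go right to A.
        At A: go left to E.
          E is a leaf — visit E.
        At A: no right child.
        Visit A.
      Visit W.
    Visit M.
  Visit B.
Visit U.
Full post-order sequence: X, K, Q, S, V, E, A, W, M, B, U.

B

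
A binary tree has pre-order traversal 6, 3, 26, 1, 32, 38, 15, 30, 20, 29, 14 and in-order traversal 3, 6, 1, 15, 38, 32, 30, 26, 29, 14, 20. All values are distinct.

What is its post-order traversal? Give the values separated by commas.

3, 15, 38, 30, 32, 1, 14, 29, 20, 26, 6

The first element of pre-order is the root; it splits in-order into left and right subtrees.
Root 6: left subtree has 1 node {3}, right has 9 {1, 15, 38, 32, 30, 26, 29, 14, 20}.
  Root 26: left subtree has 5 nodes {1, 15, 38, 32, 30}, right has 3 {29, 14, 20}.
    Root 1: left subtree has 0 nodes { }, right has 4 {15, 38, 32, 30}.
      Root 32: left subtree has 2 nodes {15, 38}, right has 1 {30}.
        Root 38: left subtree has 1 node {15}, right has 0 { }.
    Root 20: left subtree has 2 nodes {29, 14}, right has 0 { }.
      Root 29: left subtree has 0 nodes { }, right has 1 {14}.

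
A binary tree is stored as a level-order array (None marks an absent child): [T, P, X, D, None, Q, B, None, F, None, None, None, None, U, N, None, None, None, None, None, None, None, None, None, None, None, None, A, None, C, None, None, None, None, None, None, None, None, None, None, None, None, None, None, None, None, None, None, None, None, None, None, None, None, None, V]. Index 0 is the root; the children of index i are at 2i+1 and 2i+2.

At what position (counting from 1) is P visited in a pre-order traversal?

Pre-order visits the node, then its left subtree, then its right subtree.
Visit T.
At T: go left to P.
  Visit P.
  At P: go left to D.
    Visit D.
    At D: no left child.
    At D: go right to F.
      F is a leaf — visit F.
  At P: no right child.
At T: go right to X.
  Visit X.
  At X: go left to Q.
    Q is a leaf — visit Q.
  At X: go right to B.
    Visit B.
    At B: go left to U.
      Visit U.
      At U: go left to A.
        Visit A.
        At A: go left to V.
          V is a leaf — visit V.
        At A: no right child.
      At U: no right child.
    At B: go right to N.
      Visit N.
      At N: go left to C.
        C is a leaf — visit C.
      At N: no right child.
Full pre-order sequence: T, P, D, F, X, Q, B, U, A, V, N, C.

2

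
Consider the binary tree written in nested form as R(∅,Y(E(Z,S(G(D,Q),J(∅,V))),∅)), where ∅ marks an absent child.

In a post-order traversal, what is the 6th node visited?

J

Post-order visits the left subtree, then the right subtree, then the node.
At R: no left child.
At R: go right to Y.
  At Y: go left to E.
    At E: go left to Z.
      Z is a leaf — visit Z.
    At E: go right to S.
      At S: go left to G.
        At G: go left to D.
          D is a leaf — visit D.
        At G: go right to Q.
          Q is a leaf — visit Q.
        Visit G.
      At S: go right to J.
        At J: no left child.
        At J: go right to V.
          V is a leaf — visit V.
        Visit J.
      Visit S.
    Visit E.
  At Y: no right child.
  Visit Y.
Visit R.
Full post-order sequence: Z, D, Q, G, V, J, S, E, Y, R.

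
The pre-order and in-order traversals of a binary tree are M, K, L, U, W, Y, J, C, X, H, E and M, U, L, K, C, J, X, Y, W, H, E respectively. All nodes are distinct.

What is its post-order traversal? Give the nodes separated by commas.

U, L, C, X, J, Y, E, H, W, K, M

The first element of pre-order is the root; it splits in-order into left and right subtrees.
Root M: left subtree has 0 nodes { }, right has 10 {U, L, K, C, J, X, Y, W, H, E}.
  Root K: left subtree has 2 nodes {U, L}, right has 7 {C, J, X, Y, W, H, E}.
    Root L: left subtree has 1 node {U}, right has 0 { }.
    Root W: left subtree has 4 nodes {C, J, X, Y}, right has 2 {H, E}.
      Root Y: left subtree has 3 nodes {C, J, X}, right has 0 { }.
        Root J: left subtree has 1 node {C}, right has 1 {X}.
      Root H: left subtree has 0 nodes { }, right has 1 {E}.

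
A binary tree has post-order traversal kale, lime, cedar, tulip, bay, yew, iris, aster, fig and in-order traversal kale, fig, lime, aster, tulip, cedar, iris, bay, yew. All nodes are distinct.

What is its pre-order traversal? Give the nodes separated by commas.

fig, kale, aster, lime, iris, tulip, cedar, yew, bay

The last element of post-order is the root; it splits in-order into left and right subtrees.
Root fig: left subtree has 1 node {kale}, right has 7 {lime, aster, tulip, cedar, iris, bay, yew}.
  Root aster: left subtree has 1 node {lime}, right has 5 {tulip, cedar, iris, bay, yew}.
    Root iris: left subtree has 2 nodes {tulip, cedar}, right has 2 {bay, yew}.
      Root tulip: left subtree has 0 nodes { }, right has 1 {cedar}.
      Root yew: left subtree has 1 node {bay}, right has 0 { }.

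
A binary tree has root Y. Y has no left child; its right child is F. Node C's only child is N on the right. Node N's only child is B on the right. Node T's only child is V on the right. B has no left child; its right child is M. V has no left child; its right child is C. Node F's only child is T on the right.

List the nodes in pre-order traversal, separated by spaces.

Y F T V C N B M

Pre-order visits the node, then its left subtree, then its right subtree.
Visit Y.
At Y: no left child.
At Y: go right to F.
  Visit F.
  At F: no left child.
  At F: go right to T.
    Visit T.
    At T: no left child.
    At T: go right to V.
      Visit V.
      At V: no left child.
      At V: go right to C.
        Visit C.
        At C: no left child.
        At C: go right to N.
          Visit N.
          At N: no left child.
          At N: go right to B.
            Visit B.
            At B: no left child.
            At B: go right to M.
              M is a leaf — visit M.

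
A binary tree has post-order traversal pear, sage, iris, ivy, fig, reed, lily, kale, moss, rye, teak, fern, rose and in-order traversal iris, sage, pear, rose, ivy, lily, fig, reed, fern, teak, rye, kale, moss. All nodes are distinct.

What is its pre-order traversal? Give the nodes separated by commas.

rose, iris, sage, pear, fern, lily, ivy, reed, fig, teak, rye, moss, kale

The last element of post-order is the root; it splits in-order into left and right subtrees.
Root rose: left subtree has 3 nodes {iris, sage, pear}, right has 9 {ivy, lily, fig, reed, fern, teak, rye, kale, moss}.
  Root iris: left subtree has 0 nodes { }, right has 2 {sage, pear}.
    Root sage: left subtree has 0 nodes { }, right has 1 {pear}.
  Root fern: left subtree has 4 nodes {ivy, lily, fig, reed}, right has 4 {teak, rye, kale, moss}.
    Root lily: left subtree has 1 node {ivy}, right has 2 {fig, reed}.
      Root reed: left subtree has 1 node {fig}, right has 0 { }.
    Root teak: left subtree has 0 nodes { }, right has 3 {rye, kale, moss}.
      Root rye: left subtree has 0 nodes { }, right has 2 {kale, moss}.
        Root moss: left subtree has 1 node {kale}, right has 0 { }.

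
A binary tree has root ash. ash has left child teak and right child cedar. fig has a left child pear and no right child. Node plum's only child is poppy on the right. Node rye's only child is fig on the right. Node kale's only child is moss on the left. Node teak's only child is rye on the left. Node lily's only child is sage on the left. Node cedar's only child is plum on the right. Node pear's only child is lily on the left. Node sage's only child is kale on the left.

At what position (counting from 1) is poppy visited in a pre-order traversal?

Pre-order visits the node, then its left subtree, then its right subtree.
Visit ash.
At ash: go left to teak.
  Visit teak.
  At teak: go left to rye.
    Visit rye.
    At rye: no left child.
    At rye: go right to fig.
      Visit fig.
      At fig: go left to pear.
        Visit pear.
        At pear: go left to lily.
          Visit lily.
          At lily: go left to sage.
            Visit sage.
            At sage: go left to kale.
              Visit kale.
              At kale: go left to moss.
                moss is a leaf — visit moss.
              At kale: no right child.
            At sage: no right child.
          At lily: no right child.
        At pear: no right child.
      At fig: no right child.
  At teak: no right child.
At ash: go right to cedar.
  Visit cedar.
  At cedar: no left child.
  At cedar: go right to plum.
    Visit plum.
    At plum: no left child.
    At plum: go right to poppy.
      poppy is a leaf — visit poppy.
Full pre-order sequence: ash, teak, rye, fig, pear, lily, sage, kale, moss, cedar, plum, poppy.

12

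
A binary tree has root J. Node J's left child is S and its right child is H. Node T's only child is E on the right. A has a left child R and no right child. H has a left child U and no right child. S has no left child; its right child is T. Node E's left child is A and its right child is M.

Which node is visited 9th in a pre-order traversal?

Pre-order visits the node, then its left subtree, then its right subtree.
Visit J.
At J: go left to S.
  Visit S.
  At S: no left child.
  At S: go right to T.
    Visit T.
    At T: no left child.
    At T: go right to E.
      Visit E.
      At E: go left to A.
        Visit A.
        At A: go left to R.
          R is a leaf — visit R.
        At A: no right child.
      At E: go right to M.
        M is a leaf — visit M.
At J: go right to H.
  Visit H.
  At H: go left to U.
    U is a leaf — visit U.
  At H: no right child.
Full pre-order sequence: J, S, T, E, A, R, M, H, U.

U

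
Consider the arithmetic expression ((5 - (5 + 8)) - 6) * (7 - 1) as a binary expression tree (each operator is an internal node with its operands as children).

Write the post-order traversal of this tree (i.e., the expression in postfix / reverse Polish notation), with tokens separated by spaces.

Post-order on an expression tree gives postfix notation: for each operator, emit left operand, right operand, then the operator.

5 5 8 + - 6 - 7 1 - *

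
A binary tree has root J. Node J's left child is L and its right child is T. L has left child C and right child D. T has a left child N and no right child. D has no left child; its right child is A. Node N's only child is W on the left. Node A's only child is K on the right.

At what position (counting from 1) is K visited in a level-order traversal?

9

Level-order visits nodes level by level from the root, left to right within each level.
Level 0: J
Level 1: L, T
Level 2: C, D, N
Level 3: A, W
Level 4: K
Full level-order sequence: J, L, T, C, D, N, A, W, K.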